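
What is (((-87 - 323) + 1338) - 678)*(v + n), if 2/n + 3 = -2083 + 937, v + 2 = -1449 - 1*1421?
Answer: -824982500/1149 ≈ -7.1800e+5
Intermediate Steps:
v = -2872 (v = -2 + (-1449 - 1*1421) = -2 + (-1449 - 1421) = -2 - 2870 = -2872)
n = -2/1149 (n = 2/(-3 + (-2083 + 937)) = 2/(-3 - 1146) = 2/(-1149) = 2*(-1/1149) = -2/1149 ≈ -0.0017406)
(((-87 - 323) + 1338) - 678)*(v + n) = (((-87 - 323) + 1338) - 678)*(-2872 - 2/1149) = ((-410 + 1338) - 678)*(-3299930/1149) = (928 - 678)*(-3299930/1149) = 250*(-3299930/1149) = -824982500/1149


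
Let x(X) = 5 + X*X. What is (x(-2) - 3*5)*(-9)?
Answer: 54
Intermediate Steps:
x(X) = 5 + X²
(x(-2) - 3*5)*(-9) = ((5 + (-2)²) - 3*5)*(-9) = ((5 + 4) - 15)*(-9) = (9 - 15)*(-9) = -6*(-9) = 54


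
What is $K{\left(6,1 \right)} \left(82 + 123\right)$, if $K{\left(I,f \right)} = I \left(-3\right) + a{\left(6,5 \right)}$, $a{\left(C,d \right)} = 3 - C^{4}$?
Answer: $-268755$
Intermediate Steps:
$K{\left(I,f \right)} = -1293 - 3 I$ ($K{\left(I,f \right)} = I \left(-3\right) + \left(3 - 6^{4}\right) = - 3 I + \left(3 - 1296\right) = - 3 I - 1293 = -1293 - 3 I$)
$K{\left(6,1 \right)} \left(82 + 123\right) = \left(-1293 - 18\right) \left(82 + 123\right) = \left(-1293 - 18\right) 205 = \left(-1311\right) 205 = -268755$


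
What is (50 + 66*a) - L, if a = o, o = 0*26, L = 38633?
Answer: -38583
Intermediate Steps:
o = 0
a = 0
(50 + 66*a) - L = (50 + 66*0) - 1*38633 = (50 + 0) - 38633 = 50 - 38633 = -38583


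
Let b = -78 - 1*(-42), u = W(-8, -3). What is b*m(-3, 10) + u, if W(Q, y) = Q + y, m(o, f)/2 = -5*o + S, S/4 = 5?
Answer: -2531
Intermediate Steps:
S = 20 (S = 4*5 = 20)
m(o, f) = 40 - 10*o (m(o, f) = 2*(-5*o + 20) = 2*(20 - 5*o) = 40 - 10*o)
u = -11 (u = -8 - 3 = -11)
b = -36 (b = -78 + 42 = -36)
b*m(-3, 10) + u = -36*(40 - 10*(-3)) - 11 = -36*(40 + 30) - 11 = -36*70 - 11 = -2520 - 11 = -2531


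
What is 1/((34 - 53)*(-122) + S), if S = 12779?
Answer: 1/15097 ≈ 6.6238e-5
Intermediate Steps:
1/((34 - 53)*(-122) + S) = 1/((34 - 53)*(-122) + 12779) = 1/(-19*(-122) + 12779) = 1/(2318 + 12779) = 1/15097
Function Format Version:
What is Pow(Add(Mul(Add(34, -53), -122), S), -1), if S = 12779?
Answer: Rational(1, 15097) ≈ 6.6238e-5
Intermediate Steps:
Pow(Add(Mul(Add(34, -53), -122), S), -1) = Pow(Add(Mul(Add(34, -53), -122), 12779), -1) = Pow(Add(Mul(-19, -122), 12779), -1) = Pow(Add(2318, 12779), -1) = Pow(15097, -1) = Rational(1, 15097)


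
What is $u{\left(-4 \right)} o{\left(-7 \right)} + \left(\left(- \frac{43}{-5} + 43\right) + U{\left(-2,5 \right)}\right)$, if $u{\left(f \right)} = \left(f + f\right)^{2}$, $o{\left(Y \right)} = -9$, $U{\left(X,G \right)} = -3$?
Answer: $- \frac{2637}{5} \approx -527.4$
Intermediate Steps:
$u{\left(f \right)} = 4 f^{2}$ ($u{\left(f \right)} = \left(2 f\right)^{2} = 4 f^{2}$)
$u{\left(-4 \right)} o{\left(-7 \right)} + \left(\left(- \frac{43}{-5} + 43\right) + U{\left(-2,5 \right)}\right) = 4 \left(-4\right)^{2} \left(-9\right) + \left(\left(- \frac{43}{-5} + 43\right) - 3\right) = 4 \cdot 16 \left(-9\right) + \left(\left(\left(-43\right) \left(- \frac{1}{5}\right) + 43\right) - 3\right) = 64 \left(-9\right) + \left(\left(\frac{43}{5} + 43\right) - 3\right) = -576 + \left(\frac{258}{5} - 3\right) = -576 + \frac{243}{5} = - \frac{2637}{5}$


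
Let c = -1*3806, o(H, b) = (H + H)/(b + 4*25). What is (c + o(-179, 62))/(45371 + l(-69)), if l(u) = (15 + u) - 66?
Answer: -308465/3665331 ≈ -0.084157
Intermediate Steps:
l(u) = -51 + u
o(H, b) = 2*H/(100 + b) (o(H, b) = (2*H)/(b + 100) = (2*H)/(100 + b) = 2*H/(100 + b))
c = -3806
(c + o(-179, 62))/(45371 + l(-69)) = (-3806 + 2*(-179)/(100 + 62))/(45371 + (-51 - 69)) = (-3806 + 2*(-179)/162)/(45371 - 120) = (-3806 + 2*(-179)*(1/162))/45251 = (-3806 - 179/81)*(1/45251) = -308465/81*1/45251 = -308465/3665331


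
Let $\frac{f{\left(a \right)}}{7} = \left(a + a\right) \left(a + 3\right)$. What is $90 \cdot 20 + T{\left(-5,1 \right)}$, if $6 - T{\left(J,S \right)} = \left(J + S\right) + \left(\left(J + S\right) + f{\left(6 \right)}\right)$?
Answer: $1058$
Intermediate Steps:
$f{\left(a \right)} = 14 a \left(3 + a\right)$ ($f{\left(a \right)} = 7 \left(a + a\right) \left(a + 3\right) = 7 \cdot 2 a \left(3 + a\right) = 14 a \left(3 + a\right)$)
$T{\left(J,S \right)} = -750 - 2 J - 2 S$ ($T{\left(J,S \right)} = 6 - \left(\left(J + S\right) + \left(\left(J + S\right) + 14 \cdot 6 \left(3 + 6\right)\right)\right) = 6 - \left(\left(J + S\right) + \left(\left(J + S\right) + 14 \cdot 6 \cdot 9\right)\right) = 6 - \left(\left(J + S\right) + \left(\left(J + S\right) + 756\right)\right) = 6 - \left(\left(J + S\right) + \left(756 + J + S\right)\right) = 6 - \left(756 + 2 J + 2 S\right) = -750 - 2 J - 2 S$)
$90 \cdot 20 + T{\left(-5,1 \right)} = 90 \cdot 20 - 742 = 1800 - 742 = 1058$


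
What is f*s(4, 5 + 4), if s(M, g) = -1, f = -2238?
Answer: 2238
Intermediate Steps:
f*s(4, 5 + 4) = -2238*(-1) = 2238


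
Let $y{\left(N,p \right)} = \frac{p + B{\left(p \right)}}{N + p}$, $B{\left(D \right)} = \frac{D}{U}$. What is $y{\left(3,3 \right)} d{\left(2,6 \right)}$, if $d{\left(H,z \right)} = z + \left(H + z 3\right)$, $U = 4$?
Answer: $\frac{65}{4} \approx 16.25$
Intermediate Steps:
$B{\left(D \right)} = \frac{D}{4}$
$d{\left(H,z \right)} = H + 4 z$ ($d{\left(H,z \right)} = z + \left(H + 3 z\right) = H + 4 z$)
$y{\left(N,p \right)} = \frac{5 p}{4 \left(N + p\right)}$ ($y{\left(N,p \right)} = \frac{p + \frac{p}{4}}{N + p} = \frac{\frac{5}{4} p}{N + p} = \frac{5 p}{4 \left(N + p\right)}$)
$y{\left(3,3 \right)} d{\left(2,6 \right)} = \frac{5}{4} \cdot 3 \frac{1}{3 + 3} \left(2 + 4 \cdot 6\right) = \frac{5}{4} \cdot 3 \cdot \frac{1}{6} \left(2 + 24\right) = \frac{5}{4} \cdot 3 \cdot \frac{1}{6} \cdot 26 = \frac{5}{8} \cdot 26 = \frac{65}{4}$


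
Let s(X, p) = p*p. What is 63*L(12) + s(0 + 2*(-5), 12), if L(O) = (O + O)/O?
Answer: 270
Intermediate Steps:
s(X, p) = p²
L(O) = 2 (L(O) = (2*O)/O = 2)
63*L(12) + s(0 + 2*(-5), 12) = 63*2 + 12² = 126 + 144 = 270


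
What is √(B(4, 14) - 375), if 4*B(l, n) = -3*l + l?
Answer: I*√377 ≈ 19.417*I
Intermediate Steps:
B(l, n) = -l/2 (B(l, n) = (-3*l + l)/4 = (-2*l)/4 = -l/2)
√(B(4, 14) - 375) = √(-½*4 - 375) = √(-2 - 375) = √(-377) = I*√377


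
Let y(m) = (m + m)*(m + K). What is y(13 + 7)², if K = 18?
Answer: 2310400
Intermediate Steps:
y(m) = 2*m*(18 + m) (y(m) = (m + m)*(m + 18) = (2*m)*(18 + m) = 2*m*(18 + m))
y(13 + 7)² = (2*(13 + 7)*(18 + (13 + 7)))² = (2*20*(18 + 20))² = (2*20*38)² = 1520² = 2310400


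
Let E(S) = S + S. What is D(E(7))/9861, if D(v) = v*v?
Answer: 196/9861 ≈ 0.019876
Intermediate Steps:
E(S) = 2*S
D(v) = v²
D(E(7))/9861 = (2*7)²/9861 = 14²*(1/9861) = 196*(1/9861) = 196/9861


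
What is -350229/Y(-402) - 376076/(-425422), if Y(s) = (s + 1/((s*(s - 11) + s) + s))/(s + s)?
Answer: -899648259049307858/1284373054343 ≈ -7.0046e+5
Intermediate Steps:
Y(s) = (s + 1/(2*s + s*(-11 + s)))/(2*s) (Y(s) = (s + 1/((s*(-11 + s) + s) + s))/((2*s)) = (s + 1/((s + s*(-11 + s)) + s))*(1/(2*s)) = (s + 1/(2*s + s*(-11 + s)))*(1/(2*s)) = (s + 1/(2*s + s*(-11 + s)))/(2*s))
-350229/Y(-402) - 376076/(-425422) = -350229*323208*(-9 - 402)/(1 + (-402)**3 - 9*(-402)**2) - 376076/(-425422) = -350229*(-132838488/(1 - 64964808 - 9*161604)) - 376076*(-1/425422) = -350229*(-132838488/(1 - 64964808 - 1454436)) + 188038/212711 = -350229/((1/2)*(1/161604)*(-1/411)*(-66419243)) + 188038/212711 = -350229/66419243/132838488 + 188038/212711 = -350229*132838488/66419243 + 188038/212711 = -4229444619432/6038113 + 188038/212711 = -899648259049307858/1284373054343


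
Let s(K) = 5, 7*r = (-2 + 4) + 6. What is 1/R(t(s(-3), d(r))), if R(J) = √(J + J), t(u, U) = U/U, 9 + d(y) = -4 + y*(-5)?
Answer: √2/2 ≈ 0.70711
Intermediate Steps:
r = 8/7 (r = ((-2 + 4) + 6)/7 = (2 + 6)/7 = (⅐)*8 = 8/7 ≈ 1.1429)
d(y) = -13 - 5*y (d(y) = -9 + (-4 + y*(-5)) = -9 + (-4 - 5*y) = -13 - 5*y)
t(u, U) = 1
R(J) = √2*√J (R(J) = √(2*J) = √2*√J)
1/R(t(s(-3), d(r))) = 1/(√2*√1) = 1/(√2*1) = 1/(√2) = √2/2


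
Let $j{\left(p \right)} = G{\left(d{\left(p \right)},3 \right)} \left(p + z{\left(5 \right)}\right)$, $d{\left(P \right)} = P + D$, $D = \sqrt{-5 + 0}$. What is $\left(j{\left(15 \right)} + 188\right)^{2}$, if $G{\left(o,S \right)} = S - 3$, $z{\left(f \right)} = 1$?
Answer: $35344$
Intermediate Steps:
$D = i \sqrt{5}$ ($D = \sqrt{-5} = i \sqrt{5} \approx 2.2361 i$)
$d{\left(P \right)} = P + i \sqrt{5}$
$G{\left(o,S \right)} = -3 + S$
$j{\left(p \right)} = 0$ ($j{\left(p \right)} = \left(-3 + 3\right) \left(p + 1\right) = 0 \left(1 + p\right) = 0$)
$\left(j{\left(15 \right)} + 188\right)^{2} = \left(0 + 188\right)^{2} = 188^{2} = 35344$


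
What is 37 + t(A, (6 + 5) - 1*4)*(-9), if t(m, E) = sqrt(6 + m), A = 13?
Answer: 37 - 9*sqrt(19) ≈ -2.2301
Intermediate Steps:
37 + t(A, (6 + 5) - 1*4)*(-9) = 37 + sqrt(6 + 13)*(-9) = 37 + sqrt(19)*(-9) = 37 - 9*sqrt(19)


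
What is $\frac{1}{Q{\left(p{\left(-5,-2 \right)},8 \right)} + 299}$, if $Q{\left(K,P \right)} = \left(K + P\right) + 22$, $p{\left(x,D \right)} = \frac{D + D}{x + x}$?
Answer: $\frac{5}{1647} \approx 0.0030358$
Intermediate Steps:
$p{\left(x,D \right)} = \frac{D}{x}$ ($p{\left(x,D \right)} = \frac{2 D}{2 x} = 2 D \frac{1}{2 x} = \frac{D}{x}$)
$Q{\left(K,P \right)} = 22 + K + P$
$\frac{1}{Q{\left(p{\left(-5,-2 \right)},8 \right)} + 299} = \frac{1}{\left(22 - \frac{2}{-5} + 8\right) + 299} = \frac{1}{\left(22 - - \frac{2}{5} + 8\right) + 299} = \frac{1}{\left(22 + \frac{2}{5} + 8\right) + 299} = \frac{1}{\frac{152}{5} + 299} = \frac{1}{\frac{1647}{5}} = \frac{5}{1647}$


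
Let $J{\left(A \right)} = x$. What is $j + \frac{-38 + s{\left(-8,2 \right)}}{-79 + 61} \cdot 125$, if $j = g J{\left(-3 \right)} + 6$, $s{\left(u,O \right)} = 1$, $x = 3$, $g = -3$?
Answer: $\frac{4571}{18} \approx 253.94$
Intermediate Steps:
$J{\left(A \right)} = 3$
$j = -3$ ($j = \left(-3\right) 3 + 6 = -9 + 6 = -3$)
$j + \frac{-38 + s{\left(-8,2 \right)}}{-79 + 61} \cdot 125 = -3 + \frac{-38 + 1}{-79 + 61} \cdot 125 = -3 + - \frac{37}{-18} \cdot 125 = -3 + \left(-37\right) \left(- \frac{1}{18}\right) 125 = -3 + \frac{37}{18} \cdot 125 = -3 + \frac{4625}{18} = \frac{4571}{18}$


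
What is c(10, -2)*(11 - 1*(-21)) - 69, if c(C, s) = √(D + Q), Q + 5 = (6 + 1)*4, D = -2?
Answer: -69 + 32*√21 ≈ 77.642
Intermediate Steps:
Q = 23 (Q = -5 + (6 + 1)*4 = -5 + 7*4 = -5 + 28 = 23)
c(C, s) = √21 (c(C, s) = √(-2 + 23) = √21)
c(10, -2)*(11 - 1*(-21)) - 69 = √21*(11 - 1*(-21)) - 69 = √21*(11 + 21) - 69 = √21*32 - 69 = 32*√21 - 69 = -69 + 32*√21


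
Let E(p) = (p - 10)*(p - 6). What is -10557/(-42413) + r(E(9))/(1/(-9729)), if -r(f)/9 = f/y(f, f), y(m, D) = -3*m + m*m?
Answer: -1237887117/84826 ≈ -14593.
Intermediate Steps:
y(m, D) = m**2 - 3*m (y(m, D) = -3*m + m**2 = m**2 - 3*m)
E(p) = (-10 + p)*(-6 + p)
r(f) = -9/(-3 + f) (r(f) = -9*f/(f*(-3 + f)) = -9*f*1/(f*(-3 + f)) = -9/(-3 + f))
-10557/(-42413) + r(E(9))/(1/(-9729)) = -10557/(-42413) + (-9/(-3 + (60 + 9**2 - 16*9)))/(1/(-9729)) = -10557*(-1/42413) + (-9/(-3 + (60 + 81 - 144)))/(-1/9729) = 10557/42413 - 9/(-3 - 3)*(-9729) = 10557/42413 - 9/(-6)*(-9729) = 10557/42413 - 9*(-1/6)*(-9729) = 10557/42413 + (3/2)*(-9729) = 10557/42413 - 29187/2 = -1237887117/84826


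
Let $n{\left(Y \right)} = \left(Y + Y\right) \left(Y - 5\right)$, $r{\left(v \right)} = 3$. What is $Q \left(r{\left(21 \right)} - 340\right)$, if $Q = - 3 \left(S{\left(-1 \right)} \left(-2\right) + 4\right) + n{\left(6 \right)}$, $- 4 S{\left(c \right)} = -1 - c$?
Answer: $0$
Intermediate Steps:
$S{\left(c \right)} = \frac{1}{4} + \frac{c}{4}$ ($S{\left(c \right)} = - \frac{-1 - c}{4} = \frac{1}{4} + \frac{c}{4}$)
$n{\left(Y \right)} = 2 Y \left(-5 + Y\right)$
$Q = 0$ ($Q = - 3 \left(\left(\frac{1}{4} + \frac{1}{4} \left(-1\right)\right) \left(-2\right) + 4\right) + 2 \cdot 6 \left(-5 + 6\right) = - 3 \left(\left(\frac{1}{4} - \frac{1}{4}\right) \left(-2\right) + 4\right) + 2 \cdot 6 \cdot 1 = - 3 \left(0 \left(-2\right) + 4\right) + 12 = - 3 \left(0 + 4\right) + 12 = \left(-3\right) 4 + 12 = -12 + 12 = 0$)
$Q \left(r{\left(21 \right)} - 340\right) = 0 \left(3 - 340\right) = 0 \left(-337\right) = 0$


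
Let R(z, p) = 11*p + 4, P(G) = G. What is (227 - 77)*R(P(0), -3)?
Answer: -4350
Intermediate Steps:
R(z, p) = 4 + 11*p
(227 - 77)*R(P(0), -3) = (227 - 77)*(4 + 11*(-3)) = 150*(4 - 33) = 150*(-29) = -4350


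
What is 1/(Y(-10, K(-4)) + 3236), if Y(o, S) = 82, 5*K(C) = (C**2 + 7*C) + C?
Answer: 1/3318 ≈ 0.00030139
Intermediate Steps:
K(C) = C**2/5 + 8*C/5 (K(C) = ((C**2 + 7*C) + C)/5 = (C**2 + 8*C)/5 = C**2/5 + 8*C/5)
1/(Y(-10, K(-4)) + 3236) = 1/(82 + 3236) = 1/3318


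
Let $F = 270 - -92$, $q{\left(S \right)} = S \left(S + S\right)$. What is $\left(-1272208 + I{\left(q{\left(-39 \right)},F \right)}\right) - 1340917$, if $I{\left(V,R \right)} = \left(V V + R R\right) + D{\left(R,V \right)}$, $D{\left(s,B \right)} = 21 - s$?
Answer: $6771342$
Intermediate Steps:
$q{\left(S \right)} = 2 S^{2}$ ($q{\left(S \right)} = S 2 S = 2 S^{2}$)
$F = 362$ ($F = 270 + 92 = 362$)
$I{\left(V,R \right)} = 21 + R^{2} + V^{2} - R$ ($I{\left(V,R \right)} = \left(V V + R R\right) - \left(-21 + R\right) = \left(V^{2} + R^{2}\right) - \left(-21 + R\right) = \left(R^{2} + V^{2}\right) - \left(-21 + R\right) = 21 + R^{2} + V^{2} - R$)
$\left(-1272208 + I{\left(q{\left(-39 \right)},F \right)}\right) - 1340917 = \left(-1272208 + \left(21 + 362^{2} + \left(2 \left(-39\right)^{2}\right)^{2} - 362\right)\right) - 1340917 = \left(-1272208 + \left(21 + 131044 + \left(2 \cdot 1521\right)^{2} - 362\right)\right) - 1340917 = \left(-1272208 + \left(21 + 131044 + 3042^{2} - 362\right)\right) - 1340917 = \left(-1272208 + \left(21 + 131044 + 9253764 - 362\right)\right) - 1340917 = \left(-1272208 + 9384467\right) - 1340917 = 8112259 - 1340917 = 6771342$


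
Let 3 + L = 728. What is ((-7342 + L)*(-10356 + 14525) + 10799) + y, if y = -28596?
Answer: -27604070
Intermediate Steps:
L = 725 (L = -3 + 728 = 725)
((-7342 + L)*(-10356 + 14525) + 10799) + y = ((-7342 + 725)*(-10356 + 14525) + 10799) - 28596 = (-6617*4169 + 10799) - 28596 = (-27586273 + 10799) - 28596 = -27575474 - 28596 = -27604070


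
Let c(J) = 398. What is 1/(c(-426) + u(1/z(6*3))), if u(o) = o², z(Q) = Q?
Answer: 324/128953 ≈ 0.0025125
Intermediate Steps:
1/(c(-426) + u(1/z(6*3))) = 1/(398 + (1/(6*3))²) = 1/(398 + (1/18)²) = 1/(398 + 1/324) = 1/(128953/324) = 324/128953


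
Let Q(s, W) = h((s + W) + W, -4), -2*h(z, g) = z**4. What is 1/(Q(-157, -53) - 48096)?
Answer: -2/4784446753 ≈ -4.1802e-10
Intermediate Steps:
h(z, g) = -z**4/2
Q(s, W) = -(s + 2*W)**4/2 (Q(s, W) = -((s + W) + W)**4/2 = -((W + s) + W)**4/2 = -(s + 2*W)**4/2)
1/(Q(-157, -53) - 48096) = 1/(-(-157 + 2*(-53))**4/2 - 48096) = 1/(-(-157 - 106)**4/2 - 48096) = 1/(-1/2*(-263)**4 - 48096) = 1/(-1/2*4784350561 - 48096) = 1/(-4784350561/2 - 48096) = 1/(-4784446753/2) = -2/4784446753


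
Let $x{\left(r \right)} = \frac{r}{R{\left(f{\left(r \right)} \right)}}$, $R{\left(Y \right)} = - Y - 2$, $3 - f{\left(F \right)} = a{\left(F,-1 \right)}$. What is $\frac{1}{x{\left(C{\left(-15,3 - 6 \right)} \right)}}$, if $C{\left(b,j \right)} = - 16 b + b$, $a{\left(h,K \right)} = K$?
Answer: $- \frac{2}{75} \approx -0.026667$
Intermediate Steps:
$C{\left(b,j \right)} = - 15 b$
$f{\left(F \right)} = 4$ ($f{\left(F \right)} = 3 - -1 = 3 + 1 = 4$)
$R{\left(Y \right)} = -2 - Y$
$x{\left(r \right)} = - \frac{r}{6}$ ($x{\left(r \right)} = \frac{r}{-2 - 4} = \frac{r}{-6} = r \left(- \frac{1}{6}\right) = - \frac{r}{6}$)
$\frac{1}{x{\left(C{\left(-15,3 - 6 \right)} \right)}} = \frac{1}{\left(- \frac{1}{6}\right) \left(\left(-15\right) \left(-15\right)\right)} = \frac{1}{\left(- \frac{1}{6}\right) 225} = \frac{1}{- \frac{75}{2}} = - \frac{2}{75}$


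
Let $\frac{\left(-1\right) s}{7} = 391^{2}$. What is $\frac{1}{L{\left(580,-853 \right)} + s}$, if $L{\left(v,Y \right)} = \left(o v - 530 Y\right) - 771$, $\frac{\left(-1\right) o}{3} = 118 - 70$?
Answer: $- \frac{1}{702368} \approx -1.4238 \cdot 10^{-6}$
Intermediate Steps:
$o = -144$ ($o = - 3 \left(118 - 70\right) = \left(-3\right) 48 = -144$)
$s = -1070167$ ($s = - 7 \cdot 391^{2} = \left(-7\right) 152881 = -1070167$)
$L{\left(v,Y \right)} = -771 - 530 Y - 144 v$ ($L{\left(v,Y \right)} = \left(- 144 v - 530 Y\right) - 771 = \left(- 530 Y - 144 v\right) - 771 = -771 - 530 Y - 144 v$)
$\frac{1}{L{\left(580,-853 \right)} + s} = \frac{1}{\left(-771 - -452090 - 83520\right) - 1070167} = \frac{1}{\left(-771 + 452090 - 83520\right) - 1070167} = \frac{1}{367799 - 1070167} = \frac{1}{-702368} = - \frac{1}{702368}$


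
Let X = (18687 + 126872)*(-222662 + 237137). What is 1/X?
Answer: 1/2106966525 ≈ 4.7462e-10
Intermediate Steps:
X = 2106966525 (X = 145559*14475 = 2106966525)
1/X = 1/2106966525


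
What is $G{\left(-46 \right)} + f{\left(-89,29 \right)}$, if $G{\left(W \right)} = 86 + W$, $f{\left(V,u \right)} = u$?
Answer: $69$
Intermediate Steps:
$G{\left(-46 \right)} + f{\left(-89,29 \right)} = \left(86 - 46\right) + 29 = 40 + 29 = 69$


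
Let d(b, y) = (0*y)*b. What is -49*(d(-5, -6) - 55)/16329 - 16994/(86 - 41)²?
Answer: -90679217/11022075 ≈ -8.2271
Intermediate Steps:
d(b, y) = 0 (d(b, y) = 0*b = 0)
-49*(d(-5, -6) - 55)/16329 - 16994/(86 - 41)² = -49*(0 - 55)/16329 - 16994/(86 - 41)² = -49*(-55)*(1/16329) - 16994/(45²) = 2695*(1/16329) - 16994/2025 = 2695/16329 - 16994*1/2025 = 2695/16329 - 16994/2025 = -90679217/11022075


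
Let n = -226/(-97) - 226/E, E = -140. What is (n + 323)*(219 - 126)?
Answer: 206455443/6790 ≈ 30406.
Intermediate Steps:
n = 26781/6790 (n = -226/(-97) - 226/(-140) = -226*(-1/97) - 226*(-1/140) = 226/97 + 113/70 = 26781/6790 ≈ 3.9442)
(n + 323)*(219 - 126) = (26781/6790 + 323)*(219 - 126) = (2219951/6790)*93 = 206455443/6790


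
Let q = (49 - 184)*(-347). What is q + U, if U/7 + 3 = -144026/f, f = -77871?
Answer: 36111286/771 ≈ 46837.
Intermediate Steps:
U = -6209/771 (U = -21 + 7*(-144026/(-77871)) = -21 + 7*(-144026*(-1/77871)) = -21 + 7*(1426/771) = -21 + 9982/771 = -6209/771 ≈ -8.0532)
q = 46845 (q = -135*(-347) = 46845)
q + U = 46845 - 6209/771 = 36111286/771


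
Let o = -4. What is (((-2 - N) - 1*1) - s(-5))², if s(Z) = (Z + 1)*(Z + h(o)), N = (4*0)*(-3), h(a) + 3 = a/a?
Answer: 961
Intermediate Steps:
h(a) = -2 (h(a) = -3 + a/a = -3 + 1 = -2)
N = 0 (N = 0*(-3) = 0)
s(Z) = (1 + Z)*(-2 + Z) (s(Z) = (Z + 1)*(Z - 2) = (1 + Z)*(-2 + Z))
(((-2 - N) - 1*1) - s(-5))² = (((-2 - 1*0) - 1*1) - (-2 + (-5)² - 1*(-5)))² = (((-2 + 0) - 1) - (-2 + 25 + 5))² = ((-2 - 1) - 1*28)² = (-3 - 28)² = (-31)² = 961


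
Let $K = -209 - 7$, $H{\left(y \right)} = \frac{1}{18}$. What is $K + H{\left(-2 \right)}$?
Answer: $- \frac{3887}{18} \approx -215.94$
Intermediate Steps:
$H{\left(y \right)} = \frac{1}{18}$
$K = -216$
$K + H{\left(-2 \right)} = -216 + \frac{1}{18} = - \frac{3887}{18}$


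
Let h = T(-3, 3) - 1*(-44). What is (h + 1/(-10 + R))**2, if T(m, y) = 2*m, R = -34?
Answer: 2792241/1936 ≈ 1442.3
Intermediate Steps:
h = 38 (h = 2*(-3) - 1*(-44) = -6 + 44 = 38)
(h + 1/(-10 + R))**2 = (38 + 1/(-10 - 34))**2 = (38 + 1/(-44))**2 = (38 - 1/44)**2 = (1671/44)**2 = 2792241/1936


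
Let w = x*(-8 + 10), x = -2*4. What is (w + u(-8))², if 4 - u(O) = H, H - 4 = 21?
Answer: 1369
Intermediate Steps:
H = 25 (H = 4 + 21 = 25)
x = -8
u(O) = -21 (u(O) = 4 - 1*25 = 4 - 25 = -21)
w = -16 (w = -8*(-8 + 10) = -8*2 = -16)
(w + u(-8))² = (-16 - 21)² = (-37)² = 1369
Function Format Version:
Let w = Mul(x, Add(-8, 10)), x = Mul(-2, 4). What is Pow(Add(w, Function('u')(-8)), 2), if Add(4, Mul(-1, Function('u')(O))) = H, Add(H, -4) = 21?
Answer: 1369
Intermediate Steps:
H = 25 (H = Add(4, 21) = 25)
x = -8
Function('u')(O) = -21 (Function('u')(O) = Add(4, Mul(-1, 25)) = Add(4, -25) = -21)
w = -16 (w = Mul(-8, Add(-8, 10)) = Mul(-8, 2) = -16)
Pow(Add(w, Function('u')(-8)), 2) = Pow(Add(-16, -21), 2) = Pow(-37, 2) = 1369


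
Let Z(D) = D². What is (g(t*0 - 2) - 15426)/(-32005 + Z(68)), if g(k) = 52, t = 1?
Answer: 15374/27381 ≈ 0.56148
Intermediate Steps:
(g(t*0 - 2) - 15426)/(-32005 + Z(68)) = (52 - 15426)/(-32005 + 68²) = -15374/(-32005 + 4624) = -15374/(-27381) = -15374*(-1/27381) = 15374/27381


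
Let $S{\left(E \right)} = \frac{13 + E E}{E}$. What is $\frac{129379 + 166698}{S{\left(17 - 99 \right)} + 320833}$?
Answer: $\frac{24278314}{26301569} \approx 0.92307$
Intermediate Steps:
$S{\left(E \right)} = \frac{13 + E^{2}}{E}$
$\frac{129379 + 166698}{S{\left(17 - 99 \right)} + 320833} = \frac{129379 + 166698}{\left(\left(17 - 99\right) + \frac{13}{17 - 99}\right) + 320833} = \frac{296077}{\left(\left(17 - 99\right) + \frac{13}{17 - 99}\right) + 320833} = \frac{296077}{\left(-82 + \frac{13}{-82}\right) + 320833} = \frac{296077}{\left(-82 + 13 \left(- \frac{1}{82}\right)\right) + 320833} = \frac{296077}{\left(-82 - \frac{13}{82}\right) + 320833} = \frac{296077}{- \frac{6737}{82} + 320833} = \frac{296077}{\frac{26301569}{82}} = 296077 \cdot \frac{82}{26301569} = \frac{24278314}{26301569}$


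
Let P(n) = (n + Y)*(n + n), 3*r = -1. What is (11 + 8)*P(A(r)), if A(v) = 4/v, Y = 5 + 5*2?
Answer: -1368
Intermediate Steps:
r = -⅓ (r = (⅓)*(-1) = -⅓ ≈ -0.33333)
Y = 15 (Y = 5 + 10 = 15)
P(n) = 2*n*(15 + n) (P(n) = (n + 15)*(n + n) = (15 + n)*(2*n) = 2*n*(15 + n))
(11 + 8)*P(A(r)) = (11 + 8)*(2*(4/(-⅓))*(15 + 4/(-⅓))) = 19*(2*(4*(-3))*(15 + 4*(-3))) = 19*(2*(-12)*(15 - 12)) = 19*(2*(-12)*3) = 19*(-72) = -1368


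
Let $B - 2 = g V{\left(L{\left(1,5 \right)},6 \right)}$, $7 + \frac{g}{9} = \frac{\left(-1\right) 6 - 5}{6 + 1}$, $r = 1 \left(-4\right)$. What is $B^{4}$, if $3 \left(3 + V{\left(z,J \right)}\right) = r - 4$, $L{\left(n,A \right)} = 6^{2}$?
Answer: $\frac{89292596674576}{2401} \approx 3.719 \cdot 10^{10}$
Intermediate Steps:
$r = -4$
$L{\left(n,A \right)} = 36$
$V{\left(z,J \right)} = - \frac{17}{3}$ ($V{\left(z,J \right)} = -3 + \frac{-4 - 4}{3} = -3 + \frac{1}{3} \left(-8\right) = -3 - \frac{8}{3} = - \frac{17}{3}$)
$g = - \frac{540}{7}$ ($g = -63 + 9 \frac{\left(-1\right) 6 - 5}{6 + 1} = -63 + 9 \frac{-6 - 5}{7} = -63 + 9 \left(\left(-11\right) \frac{1}{7}\right) = -63 + 9 \left(- \frac{11}{7}\right) = -63 - \frac{99}{7} = - \frac{540}{7} \approx -77.143$)
$B = \frac{3074}{7}$ ($B = 2 - - \frac{3060}{7} = 2 + \frac{3060}{7} = \frac{3074}{7} \approx 439.14$)
$B^{4} = \left(\frac{3074}{7}\right)^{4} = \frac{89292596674576}{2401}$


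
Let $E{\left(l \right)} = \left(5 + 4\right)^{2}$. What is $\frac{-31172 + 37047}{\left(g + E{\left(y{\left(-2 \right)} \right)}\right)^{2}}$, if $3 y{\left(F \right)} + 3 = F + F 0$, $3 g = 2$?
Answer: $\frac{2115}{2401} \approx 0.88088$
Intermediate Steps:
$g = \frac{2}{3}$ ($g = \frac{1}{3} \cdot 2 = \frac{2}{3} \approx 0.66667$)
$y{\left(F \right)} = -1 + \frac{F}{3}$ ($y{\left(F \right)} = -1 + \frac{F + F 0}{3} = -1 + \frac{F + 0}{3} = -1 + \frac{F}{3}$)
$E{\left(l \right)} = 81$ ($E{\left(l \right)} = 9^{2} = 81$)
$\frac{-31172 + 37047}{\left(g + E{\left(y{\left(-2 \right)} \right)}\right)^{2}} = \frac{-31172 + 37047}{\left(\frac{2}{3} + 81\right)^{2}} = \frac{5875}{\left(\frac{245}{3}\right)^{2}} = \frac{5875}{\frac{60025}{9}} = 5875 \cdot \frac{9}{60025} = \frac{2115}{2401}$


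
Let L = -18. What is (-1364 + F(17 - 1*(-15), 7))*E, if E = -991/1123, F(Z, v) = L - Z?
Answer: 1401274/1123 ≈ 1247.8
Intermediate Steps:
F(Z, v) = -18 - Z
E = -991/1123 (E = -991*1/1123 = -991/1123 ≈ -0.88246)
(-1364 + F(17 - 1*(-15), 7))*E = (-1364 + (-18 - (17 - 1*(-15))))*(-991/1123) = (-1364 + (-18 - (17 + 15)))*(-991/1123) = (-1364 + (-18 - 1*32))*(-991/1123) = (-1364 + (-18 - 32))*(-991/1123) = (-1364 - 50)*(-991/1123) = -1414*(-991/1123) = 1401274/1123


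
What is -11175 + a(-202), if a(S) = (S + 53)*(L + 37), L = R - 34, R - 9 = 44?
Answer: -19519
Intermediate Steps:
R = 53 (R = 9 + 44 = 53)
L = 19 (L = 53 - 34 = 19)
a(S) = 2968 + 56*S (a(S) = (S + 53)*(19 + 37) = (53 + S)*56 = 2968 + 56*S)
-11175 + a(-202) = -11175 + (2968 + 56*(-202)) = -11175 + (2968 - 11312) = -11175 - 8344 = -19519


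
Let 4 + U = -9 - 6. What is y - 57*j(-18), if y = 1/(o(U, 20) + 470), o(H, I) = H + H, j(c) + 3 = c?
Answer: 517105/432 ≈ 1197.0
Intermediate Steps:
j(c) = -3 + c
U = -19 (U = -4 + (-9 - 6) = -4 - 15 = -19)
o(H, I) = 2*H
y = 1/432 (y = 1/(2*(-19) + 470) = 1/(-38 + 470) = 1/432 ≈ 0.0023148)
y - 57*j(-18) = 1/432 - 57*(-3 - 18) = 1/432 - 57*(-21) = 1/432 + 1197 = 517105/432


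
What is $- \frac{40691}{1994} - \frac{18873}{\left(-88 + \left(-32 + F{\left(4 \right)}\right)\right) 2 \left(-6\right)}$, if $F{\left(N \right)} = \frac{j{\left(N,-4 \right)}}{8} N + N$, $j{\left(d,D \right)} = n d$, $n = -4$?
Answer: $- \frac{16363495}{494512} \approx -33.09$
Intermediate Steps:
$j{\left(d,D \right)} = - 4 d$
$F{\left(N \right)} = N - \frac{N^{2}}{2}$ ($F{\left(N \right)} = \frac{\left(-4\right) N}{8} N + N = - 4 N \frac{1}{8} N + N = - \frac{N}{2} N + N = - \frac{N^{2}}{2} + N = N - \frac{N^{2}}{2}$)
$- \frac{40691}{1994} - \frac{18873}{\left(-88 + \left(-32 + F{\left(4 \right)}\right)\right) 2 \left(-6\right)} = - \frac{40691}{1994} - \frac{18873}{\left(-88 - \left(32 - 2 \left(2 - 4\right)\right)\right) 2 \left(-6\right)} = \left(-40691\right) \frac{1}{1994} - \frac{18873}{\left(-88 - \left(32 - 2 \left(2 - 4\right)\right)\right) \left(-12\right)} = - \frac{40691}{1994} - \frac{18873}{\left(-88 - \left(32 - -4\right)\right) \left(-12\right)} = - \frac{40691}{1994} - \frac{18873}{\left(-88 - 36\right) \left(-12\right)} = - \frac{40691}{1994} - \frac{18873}{\left(-124\right) \left(-12\right)} = - \frac{40691}{1994} - \frac{18873}{1488} = - \frac{40691}{1994} - \frac{6291}{496} = - \frac{16363495}{494512}$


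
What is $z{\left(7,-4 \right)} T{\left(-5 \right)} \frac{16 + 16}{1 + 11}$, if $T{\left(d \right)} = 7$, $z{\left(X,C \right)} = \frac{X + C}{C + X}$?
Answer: $\frac{56}{3} \approx 18.667$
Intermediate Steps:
$z{\left(X,C \right)} = 1$ ($z{\left(X,C \right)} = \frac{C + X}{C + X} = 1$)
$z{\left(7,-4 \right)} T{\left(-5 \right)} \frac{16 + 16}{1 + 11} = 1 \cdot 7 \frac{16 + 16}{1 + 11} = 7 \cdot \frac{32}{12} = 7 \cdot 32 \cdot \frac{1}{12} = 7 \cdot \frac{8}{3} = \frac{56}{3}$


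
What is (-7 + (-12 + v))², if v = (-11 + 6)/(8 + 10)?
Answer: 120409/324 ≈ 371.63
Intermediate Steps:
v = -5/18 ≈ -0.27778
(-7 + (-12 + v))² = (-7 + (-12 - 5/18))² = (-7 - 221/18)² = (-347/18)² = 120409/324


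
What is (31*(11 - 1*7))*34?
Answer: 4216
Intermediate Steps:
(31*(11 - 1*7))*34 = (31*(11 - 7))*34 = (31*4)*34 = 124*34 = 4216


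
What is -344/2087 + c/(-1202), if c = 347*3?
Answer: -2586055/2508574 ≈ -1.0309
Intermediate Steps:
c = 1041
-344/2087 + c/(-1202) = -344/2087 + 1041/(-1202) = -344*1/2087 + 1041*(-1/1202) = -344/2087 - 1041/1202 = -2586055/2508574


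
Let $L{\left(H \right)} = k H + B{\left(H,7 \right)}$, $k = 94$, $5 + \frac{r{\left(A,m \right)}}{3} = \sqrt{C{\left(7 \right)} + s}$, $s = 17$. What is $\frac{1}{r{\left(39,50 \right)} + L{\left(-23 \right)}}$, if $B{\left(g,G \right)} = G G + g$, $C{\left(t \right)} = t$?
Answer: $- \frac{239}{514065} - \frac{2 \sqrt{6}}{1542195} \approx -0.0004681$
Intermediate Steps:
$B{\left(g,G \right)} = g + G^{2}$ ($B{\left(g,G \right)} = G^{2} + g = g + G^{2}$)
$r{\left(A,m \right)} = -15 + 6 \sqrt{6}$ ($r{\left(A,m \right)} = -15 + 3 \sqrt{7 + 17} = -15 + 3 \sqrt{24} = -15 + 3 \cdot 2 \sqrt{6} = -15 + 6 \sqrt{6}$)
$L{\left(H \right)} = 49 + 95 H$ ($L{\left(H \right)} = 94 H + \left(H + 7^{2}\right) = 94 H + \left(H + 49\right) = 94 H + \left(49 + H\right) = 49 + 95 H$)
$\frac{1}{r{\left(39,50 \right)} + L{\left(-23 \right)}} = \frac{1}{\left(-15 + 6 \sqrt{6}\right) + \left(49 + 95 \left(-23\right)\right)} = \frac{1}{\left(-15 + 6 \sqrt{6}\right) + \left(49 - 2185\right)} = \frac{1}{\left(-15 + 6 \sqrt{6}\right) - 2136} = \frac{1}{-2151 + 6 \sqrt{6}}$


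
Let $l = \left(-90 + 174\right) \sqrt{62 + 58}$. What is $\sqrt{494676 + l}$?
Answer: $2 \sqrt{123669 + 42 \sqrt{30}} \approx 703.99$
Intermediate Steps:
$l = 168 \sqrt{30}$ ($l = 84 \sqrt{120} = 84 \cdot 2 \sqrt{30} = 168 \sqrt{30} \approx 920.17$)
$\sqrt{494676 + l} = \sqrt{494676 + 168 \sqrt{30}}$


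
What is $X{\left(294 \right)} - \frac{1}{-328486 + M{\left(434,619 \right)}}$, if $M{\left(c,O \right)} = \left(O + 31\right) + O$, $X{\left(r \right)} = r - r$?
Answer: $\frac{1}{327217} \approx 3.0561 \cdot 10^{-6}$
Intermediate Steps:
$X{\left(r \right)} = 0$
$M{\left(c,O \right)} = 31 + 2 O$ ($M{\left(c,O \right)} = \left(31 + O\right) + O = 31 + 2 O$)
$X{\left(294 \right)} - \frac{1}{-328486 + M{\left(434,619 \right)}} = 0 - \frac{1}{-328486 + \left(31 + 2 \cdot 619\right)} = 0 - \frac{1}{-328486 + \left(31 + 1238\right)} = 0 - \frac{1}{-328486 + 1269} = 0 - \frac{1}{-327217} = 0 - - \frac{1}{327217} = 0 + \frac{1}{327217} = \frac{1}{327217}$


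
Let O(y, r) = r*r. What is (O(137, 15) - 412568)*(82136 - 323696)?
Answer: 99605575080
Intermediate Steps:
O(y, r) = r**2
(O(137, 15) - 412568)*(82136 - 323696) = (15**2 - 412568)*(82136 - 323696) = (225 - 412568)*(-241560) = -412343*(-241560) = 99605575080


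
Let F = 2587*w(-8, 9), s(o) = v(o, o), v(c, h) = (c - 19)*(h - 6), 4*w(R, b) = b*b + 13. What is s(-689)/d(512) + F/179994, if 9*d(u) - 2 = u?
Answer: 797141877133/92516916 ≈ 8616.2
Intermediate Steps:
w(R, b) = 13/4 + b**2/4 (w(R, b) = (b*b + 13)/4 = (b**2 + 13)/4 = (13 + b**2)/4 = 13/4 + b**2/4)
v(c, h) = (-19 + c)*(-6 + h)
d(u) = 2/9 + u/9
s(o) = 114 + o**2 - 25*o (s(o) = 114 - 19*o - 6*o + o*o = 114 - 19*o - 6*o + o**2 = 114 + o**2 - 25*o)
F = 121589/2 (F = 2587*(13/4 + (1/4)*9**2) = 2587*(13/4 + (1/4)*81) = 2587*(13/4 + 81/4) = 2587*(47/2) = 121589/2 ≈ 60795.)
s(-689)/d(512) + F/179994 = (114 + (-689)**2 - 25*(-689))/(2/9 + (1/9)*512) + (121589/2)/179994 = (114 + 474721 + 17225)/(2/9 + 512/9) + (121589/2)*(1/179994) = 492060/(514/9) + 121589/359988 = 492060*(9/514) + 121589/359988 = 2214270/257 + 121589/359988 = 797141877133/92516916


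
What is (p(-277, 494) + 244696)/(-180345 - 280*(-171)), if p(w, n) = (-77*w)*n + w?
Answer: -2156189/26493 ≈ -81.387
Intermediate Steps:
p(w, n) = w - 77*n*w (p(w, n) = -77*n*w + w = w - 77*n*w)
(p(-277, 494) + 244696)/(-180345 - 280*(-171)) = (-277*(1 - 77*494) + 244696)/(-180345 - 280*(-171)) = (-277*(1 - 38038) + 244696)/(-180345 + 47880) = (-277*(-38037) + 244696)/(-132465) = (10536249 + 244696)*(-1/132465) = 10780945*(-1/132465) = -2156189/26493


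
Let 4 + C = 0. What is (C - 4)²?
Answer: 64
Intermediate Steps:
C = -4 (C = -4 + 0 = -4)
(C - 4)² = (-4 - 4)² = (-8)² = 64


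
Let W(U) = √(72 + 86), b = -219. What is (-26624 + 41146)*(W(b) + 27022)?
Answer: 392413484 + 14522*√158 ≈ 3.9260e+8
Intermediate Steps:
W(U) = √158
(-26624 + 41146)*(W(b) + 27022) = (-26624 + 41146)*(√158 + 27022) = 14522*(27022 + √158) = 392413484 + 14522*√158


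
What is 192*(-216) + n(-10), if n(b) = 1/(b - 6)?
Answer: -663553/16 ≈ -41472.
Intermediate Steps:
n(b) = 1/(-6 + b)
192*(-216) + n(-10) = 192*(-216) + 1/(-6 - 10) = -41472 + 1/(-16) = -41472 - 1/16 = -663553/16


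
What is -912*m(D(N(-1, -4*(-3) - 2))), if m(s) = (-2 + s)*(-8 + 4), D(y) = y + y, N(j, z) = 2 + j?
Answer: 0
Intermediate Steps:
D(y) = 2*y
m(s) = 8 - 4*s (m(s) = (-2 + s)*(-4) = 8 - 4*s)
-912*m(D(N(-1, -4*(-3) - 2))) = -912*(8 - 8*(2 - 1)) = -912*(8 - 8) = -912*0 = 0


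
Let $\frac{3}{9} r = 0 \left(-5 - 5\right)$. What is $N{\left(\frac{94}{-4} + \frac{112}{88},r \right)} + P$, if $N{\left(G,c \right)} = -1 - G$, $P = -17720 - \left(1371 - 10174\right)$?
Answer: $- \frac{195707}{22} \approx -8895.8$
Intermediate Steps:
$r = 0$ ($r = 3 \cdot 0 \left(-5 - 5\right) = 3 \cdot 0 \left(-10\right) = 3 \cdot 0 = 0$)
$P = -8917$ ($P = -17720 - -8803 = -17720 + 8803 = -8917$)
$N{\left(\frac{94}{-4} + \frac{112}{88},r \right)} + P = \left(-1 - \left(\frac{94}{-4} + \frac{112}{88}\right)\right) - 8917 = \left(-1 - \left(94 \left(- \frac{1}{4}\right) + 112 \cdot \frac{1}{88}\right)\right) - 8917 = \left(-1 - \left(- \frac{47}{2} + \frac{14}{11}\right)\right) - 8917 = \left(-1 - - \frac{489}{22}\right) - 8917 = \left(-1 + \frac{489}{22}\right) - 8917 = \frac{467}{22} - 8917 = - \frac{195707}{22}$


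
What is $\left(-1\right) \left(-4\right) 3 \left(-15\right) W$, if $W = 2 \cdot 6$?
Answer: $-2160$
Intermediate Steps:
$W = 12$
$\left(-1\right) \left(-4\right) 3 \left(-15\right) W = \left(-1\right) \left(-4\right) 3 \left(-15\right) 12 = 4 \cdot 3 \left(-15\right) 12 = 12 \left(-15\right) 12 = \left(-180\right) 12 = -2160$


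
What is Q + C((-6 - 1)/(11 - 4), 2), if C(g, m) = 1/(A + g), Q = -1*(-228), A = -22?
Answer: 5243/23 ≈ 227.96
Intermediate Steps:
Q = 228
C(g, m) = 1/(-22 + g)
Q + C((-6 - 1)/(11 - 4), 2) = 228 + 1/(-22 + (-6 - 1)/(11 - 4)) = 228 + 1/(-22 - 7/7) = 228 + 1/(-22 - 7*⅐) = 228 + 1/(-22 - 1) = 228 + 1/(-23) = 228 - 1/23 = 5243/23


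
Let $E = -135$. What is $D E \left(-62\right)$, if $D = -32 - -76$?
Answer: $368280$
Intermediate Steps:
$D = 44$ ($D = -32 + 76 = 44$)
$D E \left(-62\right) = 44 \left(-135\right) \left(-62\right) = \left(-5940\right) \left(-62\right) = 368280$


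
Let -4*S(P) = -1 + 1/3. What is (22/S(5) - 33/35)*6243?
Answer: 28636641/35 ≈ 8.1819e+5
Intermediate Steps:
S(P) = ⅙ (S(P) = -(-1 + 1/3)/4 = -(-1 + ⅓)/4 = -¼*(-⅔) = ⅙)
(22/S(5) - 33/35)*6243 = (22/(⅙) - 33/35)*6243 = (22*6 - 33*1/35)*6243 = (132 - 33/35)*6243 = (4587/35)*6243 = 28636641/35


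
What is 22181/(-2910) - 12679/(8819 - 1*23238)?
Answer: -282931949/41959290 ≈ -6.7430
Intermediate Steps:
22181/(-2910) - 12679/(8819 - 1*23238) = 22181*(-1/2910) - 12679/(8819 - 23238) = -22181/2910 - 12679/(-14419) = -22181/2910 - 12679*(-1/14419) = -22181/2910 + 12679/14419 = -282931949/41959290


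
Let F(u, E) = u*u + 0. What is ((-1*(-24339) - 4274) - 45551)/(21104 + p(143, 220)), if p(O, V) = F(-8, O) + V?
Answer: -12743/10694 ≈ -1.1916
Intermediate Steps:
F(u, E) = u² (F(u, E) = u² + 0 = u²)
p(O, V) = 64 + V (p(O, V) = (-8)² + V = 64 + V)
((-1*(-24339) - 4274) - 45551)/(21104 + p(143, 220)) = ((-1*(-24339) - 4274) - 45551)/(21104 + (64 + 220)) = ((24339 - 4274) - 45551)/(21104 + 284) = (20065 - 45551)/21388 = -25486*1/21388 = -12743/10694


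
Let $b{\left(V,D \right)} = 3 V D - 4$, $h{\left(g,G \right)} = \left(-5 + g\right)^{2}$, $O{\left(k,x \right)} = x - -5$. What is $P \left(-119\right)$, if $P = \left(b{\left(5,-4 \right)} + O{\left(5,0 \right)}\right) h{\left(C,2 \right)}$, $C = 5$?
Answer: $0$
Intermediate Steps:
$O{\left(k,x \right)} = 5 + x$ ($O{\left(k,x \right)} = x + 5 = 5 + x$)
$b{\left(V,D \right)} = -4 + 3 D V$ ($b{\left(V,D \right)} = 3 D V - 4 = -4 + 3 D V$)
$P = 0$ ($P = \left(\left(-4 + 3 \left(-4\right) 5\right) + \left(5 + 0\right)\right) \left(-5 + 5\right)^{2} = \left(\left(-4 - 60\right) + 5\right) 0^{2} = \left(-64 + 5\right) 0 = \left(-59\right) 0 = 0$)
$P \left(-119\right) = 0 \left(-119\right) = 0$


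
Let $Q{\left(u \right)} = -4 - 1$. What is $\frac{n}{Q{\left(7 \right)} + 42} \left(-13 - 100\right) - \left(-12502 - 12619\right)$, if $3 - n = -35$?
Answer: $\frac{925183}{37} \approx 25005.0$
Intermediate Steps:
$n = 38$ ($n = 3 - -35 = 3 + 35 = 38$)
$Q{\left(u \right)} = -5$
$\frac{n}{Q{\left(7 \right)} + 42} \left(-13 - 100\right) - \left(-12502 - 12619\right) = \frac{38}{-5 + 42} \left(-13 - 100\right) - \left(-12502 - 12619\right) = \frac{38}{37} \left(-13 - 100\right) - -25121 = 38 \cdot \frac{1}{37} \left(-113\right) + 25121 = \frac{38}{37} \left(-113\right) + 25121 = - \frac{4294}{37} + 25121 = \frac{925183}{37}$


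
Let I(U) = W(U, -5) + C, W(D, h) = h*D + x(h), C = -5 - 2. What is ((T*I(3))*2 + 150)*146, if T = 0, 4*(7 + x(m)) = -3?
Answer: 21900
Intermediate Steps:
x(m) = -31/4 (x(m) = -7 + (1/4)*(-3) = -7 - 3/4 = -31/4)
C = -7
W(D, h) = -31/4 + D*h (W(D, h) = h*D - 31/4 = D*h - 31/4 = -31/4 + D*h)
I(U) = -59/4 - 5*U (I(U) = (-31/4 + U*(-5)) - 7 = (-31/4 - 5*U) - 7 = -59/4 - 5*U)
((T*I(3))*2 + 150)*146 = ((0*(-59/4 - 5*3))*2 + 150)*146 = ((0*(-59/4 - 15))*2 + 150)*146 = ((0*(-119/4))*2 + 150)*146 = (0*2 + 150)*146 = (0 + 150)*146 = 150*146 = 21900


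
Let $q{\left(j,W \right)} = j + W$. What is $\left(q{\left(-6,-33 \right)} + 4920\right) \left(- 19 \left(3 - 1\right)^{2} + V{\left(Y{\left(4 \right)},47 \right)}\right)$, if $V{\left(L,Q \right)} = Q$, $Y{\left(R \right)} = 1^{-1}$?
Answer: $-141549$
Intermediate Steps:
$Y{\left(R \right)} = 1$
$q{\left(j,W \right)} = W + j$
$\left(q{\left(-6,-33 \right)} + 4920\right) \left(- 19 \left(3 - 1\right)^{2} + V{\left(Y{\left(4 \right)},47 \right)}\right) = \left(\left(-33 - 6\right) + 4920\right) \left(- 19 \left(3 - 1\right)^{2} + 47\right) = \left(-39 + 4920\right) \left(- 19 \cdot 2^{2} + 47\right) = 4881 \left(\left(-19\right) 4 + 47\right) = 4881 \left(-76 + 47\right) = 4881 \left(-29\right) = -141549$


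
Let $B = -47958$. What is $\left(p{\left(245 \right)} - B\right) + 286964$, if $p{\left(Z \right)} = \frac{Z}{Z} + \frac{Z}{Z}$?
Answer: $334924$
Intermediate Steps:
$p{\left(Z \right)} = 2$ ($p{\left(Z \right)} = 1 + 1 = 2$)
$\left(p{\left(245 \right)} - B\right) + 286964 = \left(2 - -47958\right) + 286964 = \left(2 + 47958\right) + 286964 = 47960 + 286964 = 334924$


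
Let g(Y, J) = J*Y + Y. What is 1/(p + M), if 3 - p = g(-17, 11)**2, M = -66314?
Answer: -1/107927 ≈ -9.2655e-6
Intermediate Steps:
g(Y, J) = Y + J*Y
p = -41613 (p = 3 - (-17*(1 + 11))**2 = 3 - (-17*12)**2 = 3 - 1*(-204)**2 = 3 - 1*41616 = 3 - 41616 = -41613)
1/(p + M) = 1/(-41613 - 66314) = 1/(-107927) = -1/107927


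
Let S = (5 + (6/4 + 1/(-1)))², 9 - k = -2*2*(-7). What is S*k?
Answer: -2299/4 ≈ -574.75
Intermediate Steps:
k = -19 (k = 9 - (-2*2)*(-7) = 9 - (-4)*(-7) = 9 - 1*28 = 9 - 28 = -19)
S = 121/4 (S = (5 + (6*(¼) + 1*(-1)))² = (5 + (3/2 - 1))² = (5 + ½)² = (11/2)² = 121/4 ≈ 30.250)
S*k = (121/4)*(-19) = -2299/4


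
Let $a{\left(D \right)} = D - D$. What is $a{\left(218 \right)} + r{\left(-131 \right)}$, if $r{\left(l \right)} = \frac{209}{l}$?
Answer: $- \frac{209}{131} \approx -1.5954$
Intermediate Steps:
$a{\left(D \right)} = 0$
$a{\left(218 \right)} + r{\left(-131 \right)} = 0 + \frac{209}{-131} = 0 + 209 \left(- \frac{1}{131}\right) = 0 - \frac{209}{131} = - \frac{209}{131}$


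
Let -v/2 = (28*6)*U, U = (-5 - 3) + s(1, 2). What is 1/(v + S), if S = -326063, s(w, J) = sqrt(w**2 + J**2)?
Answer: -64675/20914165229 + 336*sqrt(5)/104570826145 ≈ -3.0852e-6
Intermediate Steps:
s(w, J) = sqrt(J**2 + w**2)
U = -8 + sqrt(5) (U = (-5 - 3) + sqrt(2**2 + 1**2) = -8 + sqrt(4 + 1) = -8 + sqrt(5) ≈ -5.7639)
v = 2688 - 336*sqrt(5) (v = -2*28*6*(-8 + sqrt(5)) = -336*(-8 + sqrt(5)) = -2*(-1344 + 168*sqrt(5)) = 2688 - 336*sqrt(5) ≈ 1936.7)
1/(v + S) = 1/((2688 - 336*sqrt(5)) - 326063) = 1/(-323375 - 336*sqrt(5))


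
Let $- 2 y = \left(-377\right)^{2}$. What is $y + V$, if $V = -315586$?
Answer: $- \frac{773301}{2} \approx -3.8665 \cdot 10^{5}$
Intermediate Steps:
$y = - \frac{142129}{2}$ ($y = - \frac{\left(-377\right)^{2}}{2} = \left(- \frac{1}{2}\right) 142129 = - \frac{142129}{2} \approx -71065.0$)
$y + V = - \frac{142129}{2} - 315586 = - \frac{773301}{2}$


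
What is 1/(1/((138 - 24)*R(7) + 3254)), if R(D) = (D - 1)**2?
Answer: 7358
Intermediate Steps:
R(D) = (-1 + D)**2
1/(1/((138 - 24)*R(7) + 3254)) = 1/(1/((138 - 24)*(-1 + 7)**2 + 3254)) = 1/(1/(114*6**2 + 3254)) = 1/(1/(114*36 + 3254)) = 1/(1/(4104 + 3254)) = 1/(1/7358) = 7358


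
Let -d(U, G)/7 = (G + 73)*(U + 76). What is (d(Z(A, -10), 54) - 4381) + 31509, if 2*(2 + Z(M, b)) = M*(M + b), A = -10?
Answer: -127558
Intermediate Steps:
Z(M, b) = -2 + M*(M + b)/2 (Z(M, b) = -2 + (M*(M + b))/2 = -2 + M*(M + b)/2)
d(U, G) = -7*(73 + G)*(76 + U) (d(U, G) = -7*(G + 73)*(U + 76) = -7*(73 + G)*(76 + U))
(d(Z(A, -10), 54) - 4381) + 31509 = ((-38836 - 532*54 - 511*(-2 + (½)*(-10)² + (½)*(-10)*(-10)) - 7*54*(-2 + (½)*(-10)² + (½)*(-10)*(-10))) - 4381) + 31509 = ((-38836 - 28728 - 511*(-2 + (½)*100 + 50) - 7*54*(-2 + (½)*100 + 50)) - 4381) + 31509 = ((-38836 - 28728 - 511*(-2 + 50 + 50) - 7*54*(-2 + 50 + 50)) - 4381) + 31509 = ((-38836 - 28728 - 511*98 - 7*54*98) - 4381) + 31509 = ((-38836 - 28728 - 50078 - 37044) - 4381) + 31509 = (-154686 - 4381) + 31509 = -159067 + 31509 = -127558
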